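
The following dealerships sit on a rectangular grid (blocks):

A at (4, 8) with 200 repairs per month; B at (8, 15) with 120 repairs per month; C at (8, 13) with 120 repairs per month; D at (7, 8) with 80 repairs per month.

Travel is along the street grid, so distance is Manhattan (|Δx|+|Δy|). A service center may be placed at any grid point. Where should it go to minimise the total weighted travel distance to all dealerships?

(7, 8)

Manhattan distance separates: Σwᵢ(|x−xᵢ|+|y−yᵢ|) = Σwᵢ|x−xᵢ| + Σwᵢ|y−yᵢ|, so x and y are optimised independently as 1-D weighted medians.
Total weight W = 520; half = 260.
x-coordinate, sorted with cumulative weight:
  x=4 (A, w=200) cum 200
  x=7 (D, w=80) cum 280  ← median
  x=8 (B, w=120) cum 400
  x=8 (C, w=120) cum 520
⇒ x* = 7
y-coordinate, sorted with cumulative weight:
  y=8 (A, w=200) cum 200
  y=8 (D, w=80) cum 280  ← median
  y=13 (C, w=120) cum 400
  y=15 (B, w=120) cum 520
⇒ y* = 8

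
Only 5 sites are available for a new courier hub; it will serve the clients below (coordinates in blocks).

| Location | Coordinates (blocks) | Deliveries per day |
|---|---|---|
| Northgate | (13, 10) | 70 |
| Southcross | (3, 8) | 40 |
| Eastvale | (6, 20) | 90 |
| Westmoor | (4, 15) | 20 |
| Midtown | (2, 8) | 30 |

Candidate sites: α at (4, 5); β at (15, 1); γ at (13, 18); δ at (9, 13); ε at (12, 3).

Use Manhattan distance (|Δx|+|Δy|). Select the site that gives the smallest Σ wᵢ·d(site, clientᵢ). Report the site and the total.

δ, total 2330 blocks

Total weighted distance at each candidate:
  α (4, 5): total = 3020
  β (15, 1): total = 5150
  γ (13, 18): total = 3040
  δ (9, 13): total = 2330
  ε (12, 3): total = 4040
Minimum is at δ with total 2330 blocks.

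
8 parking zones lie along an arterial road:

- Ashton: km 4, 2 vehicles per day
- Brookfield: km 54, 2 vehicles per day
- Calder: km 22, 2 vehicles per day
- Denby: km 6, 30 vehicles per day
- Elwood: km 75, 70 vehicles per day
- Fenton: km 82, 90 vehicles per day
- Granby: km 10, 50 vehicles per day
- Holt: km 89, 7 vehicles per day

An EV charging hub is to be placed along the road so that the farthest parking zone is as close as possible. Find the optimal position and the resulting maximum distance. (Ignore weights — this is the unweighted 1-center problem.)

The 1-center on a line is the midpoint of the two extreme points: leftmost at 4, rightmost at 89.
Optimal location = (4 + 89)/2 = 46.5; maximum distance = (89 − 4)/2 = 42.5.

location 46.5, max distance 42.5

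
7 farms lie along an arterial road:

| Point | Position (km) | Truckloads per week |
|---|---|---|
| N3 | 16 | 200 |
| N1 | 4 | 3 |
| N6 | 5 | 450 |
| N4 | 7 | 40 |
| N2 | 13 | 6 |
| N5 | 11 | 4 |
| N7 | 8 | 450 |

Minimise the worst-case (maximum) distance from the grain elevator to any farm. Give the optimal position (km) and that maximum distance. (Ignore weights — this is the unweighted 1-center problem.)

location 10, max distance 6

The 1-center on a line is the midpoint of the two extreme points: leftmost at 4, rightmost at 16.
Optimal location = (4 + 16)/2 = 10; maximum distance = (16 − 4)/2 = 6.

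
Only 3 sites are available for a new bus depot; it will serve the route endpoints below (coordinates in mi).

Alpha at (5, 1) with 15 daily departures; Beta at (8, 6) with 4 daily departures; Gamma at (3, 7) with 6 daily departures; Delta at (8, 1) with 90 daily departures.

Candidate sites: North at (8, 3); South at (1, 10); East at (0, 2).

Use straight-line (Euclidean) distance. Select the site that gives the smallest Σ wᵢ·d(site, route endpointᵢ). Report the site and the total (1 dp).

Total weighted distance at each candidate:
  North (8, 3): total = 284.5
  South (1, 10): total = 1227.8
  East (0, 2): total = 872.9
Minimum is at North with total 284.5 mi.

North, total 284.5 mi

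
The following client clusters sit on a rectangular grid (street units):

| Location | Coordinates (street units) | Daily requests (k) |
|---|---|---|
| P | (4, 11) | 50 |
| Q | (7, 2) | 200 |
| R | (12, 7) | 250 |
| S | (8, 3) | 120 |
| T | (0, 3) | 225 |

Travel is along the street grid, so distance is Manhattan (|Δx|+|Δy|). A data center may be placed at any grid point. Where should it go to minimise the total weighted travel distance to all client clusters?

Manhattan distance separates: Σwᵢ(|x−xᵢ|+|y−yᵢ|) = Σwᵢ|x−xᵢ| + Σwᵢ|y−yᵢ|, so x and y are optimised independently as 1-D weighted medians.
Total weight W = 845; half = 422.5.
x-coordinate, sorted with cumulative weight:
  x=0 (T, w=225) cum 225
  x=4 (P, w=50) cum 275
  x=7 (Q, w=200) cum 475  ← median
  x=8 (S, w=120) cum 595
  x=12 (R, w=250) cum 845
⇒ x* = 7
y-coordinate, sorted with cumulative weight:
  y=2 (Q, w=200) cum 200
  y=3 (S, w=120) cum 320
  y=3 (T, w=225) cum 545  ← median
  y=7 (R, w=250) cum 795
  y=11 (P, w=50) cum 845
⇒ y* = 3

(7, 3)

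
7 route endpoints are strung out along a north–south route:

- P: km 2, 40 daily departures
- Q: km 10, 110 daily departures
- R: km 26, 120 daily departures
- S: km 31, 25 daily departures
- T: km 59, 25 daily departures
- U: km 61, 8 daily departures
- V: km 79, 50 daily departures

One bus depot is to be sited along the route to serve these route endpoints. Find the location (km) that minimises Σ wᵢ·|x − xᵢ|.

x = 26

For a sum of weighted absolute distances on a line, the optimum is the weighted median (not the mean). Total weight W = 378; half-weight = 189.
Sort by position and accumulate weight:
  km 2 (P, w=40) → cum 40
  km 10 (Q, w=110) → cum 150
  km 26 (R, w=120) → cum 270  ≥ 189 → median here
  km 31 (S, w=25) → cum 295
  km 59 (T, w=25) → cum 320
  km 61 (U, w=8) → cum 328
  km 79 (V, w=50) → cum 378
Optimal location: km 26.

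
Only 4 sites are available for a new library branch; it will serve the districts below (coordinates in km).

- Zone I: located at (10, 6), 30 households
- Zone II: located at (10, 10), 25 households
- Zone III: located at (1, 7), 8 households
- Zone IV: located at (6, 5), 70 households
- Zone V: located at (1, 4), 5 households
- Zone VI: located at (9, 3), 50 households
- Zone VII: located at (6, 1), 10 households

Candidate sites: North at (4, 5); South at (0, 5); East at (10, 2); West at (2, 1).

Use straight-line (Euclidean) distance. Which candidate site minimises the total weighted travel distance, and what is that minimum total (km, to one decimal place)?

North, total 876.4 km

Total weighted distance at each candidate:
  North (4, 5): total = 876.4
  South (0, 5): total = 1559.1
  East (10, 2): total = 910.4
  West (2, 1): total = 1448.5
Minimum is at North with total 876.4 km.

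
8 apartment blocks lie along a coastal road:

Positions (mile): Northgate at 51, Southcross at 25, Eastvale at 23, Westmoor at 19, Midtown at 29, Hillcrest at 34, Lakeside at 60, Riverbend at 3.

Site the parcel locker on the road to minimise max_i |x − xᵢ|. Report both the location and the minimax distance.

location 31.5, max distance 28.5

The 1-center on a line is the midpoint of the two extreme points: leftmost at 3, rightmost at 60.
Optimal location = (3 + 60)/2 = 31.5; maximum distance = (60 − 3)/2 = 28.5.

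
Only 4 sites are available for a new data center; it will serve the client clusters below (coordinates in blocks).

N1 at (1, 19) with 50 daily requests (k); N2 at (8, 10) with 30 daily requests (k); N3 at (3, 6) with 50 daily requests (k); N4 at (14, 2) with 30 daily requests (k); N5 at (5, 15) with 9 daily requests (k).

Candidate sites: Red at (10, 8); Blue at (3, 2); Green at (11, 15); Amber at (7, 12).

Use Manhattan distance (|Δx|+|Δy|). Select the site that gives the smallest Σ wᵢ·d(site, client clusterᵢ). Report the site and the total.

Total weighted distance at each candidate:
  Red (10, 8): total = 1978
  Blue (3, 2): total = 2005
  Green (11, 15): total = 2324
  Amber (7, 12): total = 1795
Minimum is at Amber with total 1795 blocks.

Amber, total 1795 blocks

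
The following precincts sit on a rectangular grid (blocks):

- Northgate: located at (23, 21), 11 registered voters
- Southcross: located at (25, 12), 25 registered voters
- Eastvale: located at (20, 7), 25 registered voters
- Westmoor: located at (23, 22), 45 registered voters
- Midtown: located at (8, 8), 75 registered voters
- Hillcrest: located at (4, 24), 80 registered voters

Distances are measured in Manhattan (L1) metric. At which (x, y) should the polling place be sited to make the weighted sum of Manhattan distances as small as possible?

(8, 21)

Manhattan distance separates: Σwᵢ(|x−xᵢ|+|y−yᵢ|) = Σwᵢ|x−xᵢ| + Σwᵢ|y−yᵢ|, so x and y are optimised independently as 1-D weighted medians.
Total weight W = 261; half = 130.5.
x-coordinate, sorted with cumulative weight:
  x=4 (Hillcrest, w=80) cum 80
  x=8 (Midtown, w=75) cum 155  ← median
  x=20 (Eastvale, w=25) cum 180
  x=23 (Northgate, w=11) cum 191
  x=23 (Westmoor, w=45) cum 236
  x=25 (Southcross, w=25) cum 261
⇒ x* = 8
y-coordinate, sorted with cumulative weight:
  y=7 (Eastvale, w=25) cum 25
  y=8 (Midtown, w=75) cum 100
  y=12 (Southcross, w=25) cum 125
  y=21 (Northgate, w=11) cum 136  ← median
  y=22 (Westmoor, w=45) cum 181
  y=24 (Hillcrest, w=80) cum 261
⇒ y* = 21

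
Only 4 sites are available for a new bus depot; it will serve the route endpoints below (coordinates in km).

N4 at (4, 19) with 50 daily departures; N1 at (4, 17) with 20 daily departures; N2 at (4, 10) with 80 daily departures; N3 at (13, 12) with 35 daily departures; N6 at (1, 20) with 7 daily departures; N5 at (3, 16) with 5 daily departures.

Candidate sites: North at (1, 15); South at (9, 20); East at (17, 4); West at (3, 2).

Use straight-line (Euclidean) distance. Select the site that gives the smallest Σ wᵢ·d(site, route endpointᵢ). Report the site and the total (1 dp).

North, total 1267.7 km

Total weighted distance at each candidate:
  North (1, 15): total = 1267.7
  South (9, 20): total = 1671.1
  East (17, 4): total = 3069.2
  West (3, 2): total = 2488.9
Minimum is at North with total 1267.7 km.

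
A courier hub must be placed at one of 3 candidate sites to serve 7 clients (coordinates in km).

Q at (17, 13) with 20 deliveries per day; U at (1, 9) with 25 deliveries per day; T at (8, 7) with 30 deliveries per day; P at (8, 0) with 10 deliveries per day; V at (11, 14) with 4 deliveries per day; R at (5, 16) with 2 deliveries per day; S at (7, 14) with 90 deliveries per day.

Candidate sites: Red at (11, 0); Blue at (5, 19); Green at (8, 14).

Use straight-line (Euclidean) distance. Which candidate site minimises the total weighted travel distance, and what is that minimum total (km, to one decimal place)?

Total weighted distance at each candidate:
  Red (11, 0): total = 2281.8
  Blue (5, 19): total = 1622.9
  Green (8, 14): total = 855.4
Minimum is at Green with total 855.4 km.

Green, total 855.4 km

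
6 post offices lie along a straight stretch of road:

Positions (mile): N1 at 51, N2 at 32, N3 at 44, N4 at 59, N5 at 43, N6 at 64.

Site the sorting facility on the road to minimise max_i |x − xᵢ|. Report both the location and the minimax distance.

location 48, max distance 16

The 1-center on a line is the midpoint of the two extreme points: leftmost at 32, rightmost at 64.
Optimal location = (32 + 64)/2 = 48; maximum distance = (64 − 32)/2 = 16.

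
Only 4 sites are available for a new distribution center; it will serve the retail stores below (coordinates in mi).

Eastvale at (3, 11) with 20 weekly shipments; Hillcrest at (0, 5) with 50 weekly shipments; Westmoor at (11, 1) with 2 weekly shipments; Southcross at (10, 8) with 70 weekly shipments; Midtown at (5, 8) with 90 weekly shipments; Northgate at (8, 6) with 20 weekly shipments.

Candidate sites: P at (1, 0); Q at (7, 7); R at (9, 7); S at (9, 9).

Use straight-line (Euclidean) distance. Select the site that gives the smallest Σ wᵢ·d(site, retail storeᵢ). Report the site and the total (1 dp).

Q, total 942.5 mi

Total weighted distance at each candidate:
  P (1, 0): total = 2330.9
  Q (7, 7): total = 942.5
  R (9, 7): total = 1116.2
  S (9, 9): total = 1168.7
Minimum is at Q with total 942.5 mi.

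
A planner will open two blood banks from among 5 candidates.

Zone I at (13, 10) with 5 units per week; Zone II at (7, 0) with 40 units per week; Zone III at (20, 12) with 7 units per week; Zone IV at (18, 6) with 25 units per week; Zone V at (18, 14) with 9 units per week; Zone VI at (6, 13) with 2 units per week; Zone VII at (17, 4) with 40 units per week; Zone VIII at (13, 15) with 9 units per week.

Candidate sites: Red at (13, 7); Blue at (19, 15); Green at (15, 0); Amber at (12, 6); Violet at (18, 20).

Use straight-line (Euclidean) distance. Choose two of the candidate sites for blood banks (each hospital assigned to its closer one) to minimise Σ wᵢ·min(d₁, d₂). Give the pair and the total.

Evaluate every pair (each demand assigned to the nearer of the two):
  {Blue, Amber}: total = 805.7
  {Red, Blue}: total = 818.6
  {Blue, Green}: total = 820.8
  {Red, Green}: total = 869.4
  {Red, Amber}: total = 883.0
  {Amber, Violet}: total = 892.2
  {Red, Violet}: total = 905.1
  {Green, Violet}: total = 920.7
  {Green, Amber}: total = 921.8
  {Blue, Violet}: total = 1596.2
Best pair: {Blue, Amber} with total 805.7.

{Blue, Amber}, total 805.7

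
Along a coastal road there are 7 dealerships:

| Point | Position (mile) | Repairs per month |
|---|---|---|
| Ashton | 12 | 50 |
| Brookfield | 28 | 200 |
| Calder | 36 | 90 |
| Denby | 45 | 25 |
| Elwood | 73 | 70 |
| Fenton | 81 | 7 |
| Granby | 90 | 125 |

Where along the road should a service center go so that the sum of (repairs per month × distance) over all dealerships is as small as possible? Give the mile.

x = 36

For a sum of weighted absolute distances on a line, the optimum is the weighted median (not the mean). Total weight W = 567; half-weight = 283.5.
Sort by position and accumulate weight:
  mile 12 (Ashton, w=50) → cum 50
  mile 28 (Brookfield, w=200) → cum 250
  mile 36 (Calder, w=90) → cum 340  ≥ 283.5 → median here
  mile 45 (Denby, w=25) → cum 365
  mile 73 (Elwood, w=70) → cum 435
  mile 81 (Fenton, w=7) → cum 442
  mile 90 (Granby, w=125) → cum 567
Optimal location: mile 36.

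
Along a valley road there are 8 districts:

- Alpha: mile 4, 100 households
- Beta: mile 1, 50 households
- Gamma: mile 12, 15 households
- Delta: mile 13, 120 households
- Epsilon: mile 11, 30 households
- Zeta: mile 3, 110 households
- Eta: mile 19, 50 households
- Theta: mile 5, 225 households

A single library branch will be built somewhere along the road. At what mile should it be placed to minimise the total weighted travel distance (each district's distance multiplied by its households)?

x = 5

For a sum of weighted absolute distances on a line, the optimum is the weighted median (not the mean). Total weight W = 700; half-weight = 350.
Sort by position and accumulate weight:
  mile 1 (Beta, w=50) → cum 50
  mile 3 (Zeta, w=110) → cum 160
  mile 4 (Alpha, w=100) → cum 260
  mile 5 (Theta, w=225) → cum 485  ≥ 350 → median here
  mile 11 (Epsilon, w=30) → cum 515
  mile 12 (Gamma, w=15) → cum 530
  mile 13 (Delta, w=120) → cum 650
  mile 19 (Eta, w=50) → cum 700
Optimal location: mile 5.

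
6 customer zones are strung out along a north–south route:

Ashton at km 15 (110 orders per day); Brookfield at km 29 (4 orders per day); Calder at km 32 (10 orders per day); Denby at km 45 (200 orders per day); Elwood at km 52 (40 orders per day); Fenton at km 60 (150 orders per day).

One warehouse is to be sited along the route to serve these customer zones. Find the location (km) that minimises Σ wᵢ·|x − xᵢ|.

x = 45

For a sum of weighted absolute distances on a line, the optimum is the weighted median (not the mean). Total weight W = 514; half-weight = 257.
Sort by position and accumulate weight:
  km 15 (Ashton, w=110) → cum 110
  km 29 (Brookfield, w=4) → cum 114
  km 32 (Calder, w=10) → cum 124
  km 45 (Denby, w=200) → cum 324  ≥ 257 → median here
  km 52 (Elwood, w=40) → cum 364
  km 60 (Fenton, w=150) → cum 514
Optimal location: km 45.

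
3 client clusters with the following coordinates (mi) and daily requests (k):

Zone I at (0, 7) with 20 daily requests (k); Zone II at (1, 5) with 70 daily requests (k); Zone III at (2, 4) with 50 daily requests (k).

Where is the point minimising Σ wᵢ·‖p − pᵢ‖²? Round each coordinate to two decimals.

(1.21, 4.93)

The minimiser of Σwᵢ‖p−pᵢ‖² is the weighted centroid p* = (Σwᵢpᵢ)/(Σwᵢ).
Σwᵢ = 140.
Σwᵢxᵢ = 20·0 + 70·1 + 50·2 = 170.
Σwᵢyᵢ = 20·7 + 70·5 + 50·4 = 690.
x* = 170/140 = 1.21, y* = 690/140 = 4.93.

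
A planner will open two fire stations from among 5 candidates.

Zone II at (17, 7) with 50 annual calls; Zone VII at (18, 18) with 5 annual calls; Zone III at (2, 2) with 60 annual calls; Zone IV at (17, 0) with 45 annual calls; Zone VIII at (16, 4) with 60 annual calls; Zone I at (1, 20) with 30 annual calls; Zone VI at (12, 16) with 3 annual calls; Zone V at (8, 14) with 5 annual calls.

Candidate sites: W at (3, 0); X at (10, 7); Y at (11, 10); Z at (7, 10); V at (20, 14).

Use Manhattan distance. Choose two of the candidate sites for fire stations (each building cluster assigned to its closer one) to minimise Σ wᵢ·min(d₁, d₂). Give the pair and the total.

{W, X}, total 2533

Evaluate every pair (each demand assigned to the nearer of the two):
  {W, X}: total = 2533
  {W, Y}: total = 2651
  {W, V}: total = 2930
  {X, Z}: total = 2933
  {W, Z}: total = 2993
  {X, Y}: total = 3031
  {X, V}: total = 3065
  {Y, Z}: total = 3211
  {Z, V}: total = 3450
  {Y, V}: total = 3536
Best pair: {W, X} with total 2533.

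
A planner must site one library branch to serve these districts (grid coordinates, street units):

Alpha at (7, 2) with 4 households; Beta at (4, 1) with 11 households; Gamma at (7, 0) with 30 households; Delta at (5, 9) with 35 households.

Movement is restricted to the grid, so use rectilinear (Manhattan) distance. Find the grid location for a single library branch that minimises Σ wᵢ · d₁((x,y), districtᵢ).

Manhattan distance separates: Σwᵢ(|x−xᵢ|+|y−yᵢ|) = Σwᵢ|x−xᵢ| + Σwᵢ|y−yᵢ|, so x and y are optimised independently as 1-D weighted medians.
Total weight W = 80; half = 40.
x-coordinate, sorted with cumulative weight:
  x=4 (Beta, w=11) cum 11
  x=5 (Delta, w=35) cum 46  ← median
  x=7 (Alpha, w=4) cum 50
  x=7 (Gamma, w=30) cum 80
⇒ x* = 5
y-coordinate, sorted with cumulative weight:
  y=0 (Gamma, w=30) cum 30
  y=1 (Beta, w=11) cum 41  ← median
  y=2 (Alpha, w=4) cum 45
  y=9 (Delta, w=35) cum 80
⇒ y* = 1

(5, 1)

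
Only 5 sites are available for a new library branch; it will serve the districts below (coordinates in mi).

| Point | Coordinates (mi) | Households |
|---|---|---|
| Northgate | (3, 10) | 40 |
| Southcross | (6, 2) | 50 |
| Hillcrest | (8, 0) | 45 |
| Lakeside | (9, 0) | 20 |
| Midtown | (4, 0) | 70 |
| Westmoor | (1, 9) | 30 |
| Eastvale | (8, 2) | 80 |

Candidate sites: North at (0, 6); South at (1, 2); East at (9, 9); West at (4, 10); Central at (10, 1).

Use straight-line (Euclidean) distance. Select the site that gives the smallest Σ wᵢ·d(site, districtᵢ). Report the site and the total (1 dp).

Total weighted distance at each candidate:
  North (0, 6): total = 2542.1
  South (1, 2): total = 2094.8
  East (9, 9): total = 2738.0
  West (4, 10): total = 2671.0
  Central (10, 1): total = 1757.1
Minimum is at Central with total 1757.1 mi.

Central, total 1757.1 mi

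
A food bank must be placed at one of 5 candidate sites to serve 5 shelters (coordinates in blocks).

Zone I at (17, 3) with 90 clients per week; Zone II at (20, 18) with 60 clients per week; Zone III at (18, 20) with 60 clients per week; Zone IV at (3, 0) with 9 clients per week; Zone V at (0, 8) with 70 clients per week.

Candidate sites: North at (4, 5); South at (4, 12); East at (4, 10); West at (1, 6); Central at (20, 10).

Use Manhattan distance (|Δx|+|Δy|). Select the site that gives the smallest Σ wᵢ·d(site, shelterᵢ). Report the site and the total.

Central, total 3883 blocks

Total weighted distance at each candidate:
  North (4, 5): total = 5374
  South (4, 12): total = 5297
  East (4, 10): total = 5199
  West (1, 6): total = 5712
  Central (20, 10): total = 3883
Minimum is at Central with total 3883 blocks.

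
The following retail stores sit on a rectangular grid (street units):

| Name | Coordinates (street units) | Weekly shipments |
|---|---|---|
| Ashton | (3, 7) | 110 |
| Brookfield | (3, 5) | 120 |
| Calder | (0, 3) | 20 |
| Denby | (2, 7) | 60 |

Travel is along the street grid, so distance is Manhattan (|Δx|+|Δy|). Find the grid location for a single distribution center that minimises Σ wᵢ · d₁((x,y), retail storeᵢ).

Manhattan distance separates: Σwᵢ(|x−xᵢ|+|y−yᵢ|) = Σwᵢ|x−xᵢ| + Σwᵢ|y−yᵢ|, so x and y are optimised independently as 1-D weighted medians.
Total weight W = 310; half = 155.
x-coordinate, sorted with cumulative weight:
  x=0 (Calder, w=20) cum 20
  x=2 (Denby, w=60) cum 80
  x=3 (Ashton, w=110) cum 190  ← median
  x=3 (Brookfield, w=120) cum 310
⇒ x* = 3
y-coordinate, sorted with cumulative weight:
  y=3 (Calder, w=20) cum 20
  y=5 (Brookfield, w=120) cum 140
  y=7 (Ashton, w=110) cum 250  ← median
  y=7 (Denby, w=60) cum 310
⇒ y* = 7

(3, 7)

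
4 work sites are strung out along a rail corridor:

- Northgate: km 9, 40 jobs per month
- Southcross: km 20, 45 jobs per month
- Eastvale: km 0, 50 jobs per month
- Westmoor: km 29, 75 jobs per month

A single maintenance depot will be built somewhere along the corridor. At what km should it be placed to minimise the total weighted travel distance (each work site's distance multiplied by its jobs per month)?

x = 20

For a sum of weighted absolute distances on a line, the optimum is the weighted median (not the mean). Total weight W = 210; half-weight = 105.
Sort by position and accumulate weight:
  km 0 (Eastvale, w=50) → cum 50
  km 9 (Northgate, w=40) → cum 90
  km 20 (Southcross, w=45) → cum 135  ≥ 105 → median here
  km 29 (Westmoor, w=75) → cum 210
Optimal location: km 20.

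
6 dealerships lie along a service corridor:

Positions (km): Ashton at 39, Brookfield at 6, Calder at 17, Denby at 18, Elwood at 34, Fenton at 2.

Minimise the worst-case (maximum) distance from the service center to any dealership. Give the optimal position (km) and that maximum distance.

location 20.5, max distance 18.5

The 1-center on a line is the midpoint of the two extreme points: leftmost at 2, rightmost at 39.
Optimal location = (2 + 39)/2 = 20.5; maximum distance = (39 − 2)/2 = 18.5.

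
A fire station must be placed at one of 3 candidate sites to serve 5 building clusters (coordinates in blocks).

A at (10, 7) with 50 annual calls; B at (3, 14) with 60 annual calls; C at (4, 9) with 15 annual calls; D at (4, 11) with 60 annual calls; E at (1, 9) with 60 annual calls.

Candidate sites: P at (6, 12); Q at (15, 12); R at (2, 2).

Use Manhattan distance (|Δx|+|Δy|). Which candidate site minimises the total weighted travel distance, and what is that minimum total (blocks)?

Total weighted distance at each candidate:
  P (6, 12): total = 1485
  Q (15, 12): total = 3290
  R (2, 2): total = 2705
Minimum is at P with total 1485 blocks.

P, total 1485 blocks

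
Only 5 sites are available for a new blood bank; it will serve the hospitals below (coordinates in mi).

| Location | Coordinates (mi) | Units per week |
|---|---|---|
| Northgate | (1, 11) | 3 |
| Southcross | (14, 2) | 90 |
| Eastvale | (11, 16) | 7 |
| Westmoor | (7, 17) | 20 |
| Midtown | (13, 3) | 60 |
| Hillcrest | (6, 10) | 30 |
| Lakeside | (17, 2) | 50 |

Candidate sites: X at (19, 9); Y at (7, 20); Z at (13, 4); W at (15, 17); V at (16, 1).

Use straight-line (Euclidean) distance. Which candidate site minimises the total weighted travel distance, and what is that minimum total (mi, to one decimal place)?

Total weighted distance at each candidate:
  X (19, 9): total = 2455.7
  Y (7, 20): total = 4283.0
  Z (13, 4): total = 1174.6
  W (15, 17): total = 3534.8
  V (16, 1): total = 1423.8
Minimum is at Z with total 1174.6 mi.

Z, total 1174.6 mi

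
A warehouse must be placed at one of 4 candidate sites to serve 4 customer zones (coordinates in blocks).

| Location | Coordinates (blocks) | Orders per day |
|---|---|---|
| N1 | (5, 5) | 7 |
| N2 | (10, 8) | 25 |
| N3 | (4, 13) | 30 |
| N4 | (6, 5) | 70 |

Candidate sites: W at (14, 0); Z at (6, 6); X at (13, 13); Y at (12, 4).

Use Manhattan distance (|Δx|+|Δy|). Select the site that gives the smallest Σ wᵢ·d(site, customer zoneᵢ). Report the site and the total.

Total weighted distance at each candidate:
  W (14, 0): total = 1998
  Z (6, 6): total = 504
  X (13, 13): total = 1632
  Y (12, 4): total = 1206
Minimum is at Z with total 504 blocks.

Z, total 504 blocks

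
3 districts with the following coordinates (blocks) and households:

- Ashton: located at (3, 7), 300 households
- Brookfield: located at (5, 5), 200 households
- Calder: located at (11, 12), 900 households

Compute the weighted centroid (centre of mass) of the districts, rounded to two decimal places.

(8.43, 9.93)

The minimiser of Σwᵢ‖p−pᵢ‖² is the weighted centroid p* = (Σwᵢpᵢ)/(Σwᵢ).
Σwᵢ = 1400.
Σwᵢxᵢ = 300·3 + 200·5 + 900·11 = 11800.
Σwᵢyᵢ = 300·7 + 200·5 + 900·12 = 13900.
x* = 11800/1400 = 8.43, y* = 13900/1400 = 9.93.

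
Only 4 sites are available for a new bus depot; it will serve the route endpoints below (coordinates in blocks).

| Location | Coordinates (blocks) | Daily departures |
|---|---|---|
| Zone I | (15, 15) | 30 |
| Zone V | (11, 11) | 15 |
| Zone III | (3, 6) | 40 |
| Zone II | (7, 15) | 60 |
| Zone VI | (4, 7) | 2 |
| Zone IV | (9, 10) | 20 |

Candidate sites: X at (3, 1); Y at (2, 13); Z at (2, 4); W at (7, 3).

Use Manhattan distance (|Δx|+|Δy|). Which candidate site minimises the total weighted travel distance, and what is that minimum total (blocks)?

Y, total 1571 blocks

Total weighted distance at each candidate:
  X (3, 1): total = 2644
  Y (2, 13): total = 1571
  Z (2, 4): total = 2310
  W (7, 3): total = 1974
Minimum is at Y with total 1571 blocks.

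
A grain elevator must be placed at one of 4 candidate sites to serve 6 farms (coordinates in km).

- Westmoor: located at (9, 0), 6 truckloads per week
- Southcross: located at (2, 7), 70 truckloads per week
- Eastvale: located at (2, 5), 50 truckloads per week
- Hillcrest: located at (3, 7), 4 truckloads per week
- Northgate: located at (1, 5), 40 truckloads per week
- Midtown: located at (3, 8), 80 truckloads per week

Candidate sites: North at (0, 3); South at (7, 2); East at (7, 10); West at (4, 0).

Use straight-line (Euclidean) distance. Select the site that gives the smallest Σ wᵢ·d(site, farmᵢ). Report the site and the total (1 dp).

Total weighted distance at each candidate:
  North (0, 3): total = 1087.3
  South (7, 2): total = 1674.3
  East (7, 10): total = 1513.1
  West (4, 0): total = 1715.4
Minimum is at North with total 1087.3 km.

North, total 1087.3 km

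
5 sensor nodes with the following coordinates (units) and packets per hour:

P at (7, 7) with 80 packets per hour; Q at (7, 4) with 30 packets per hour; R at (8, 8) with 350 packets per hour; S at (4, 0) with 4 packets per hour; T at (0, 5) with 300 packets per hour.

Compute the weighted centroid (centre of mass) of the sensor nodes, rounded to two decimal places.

(4.69, 6.52)

The minimiser of Σwᵢ‖p−pᵢ‖² is the weighted centroid p* = (Σwᵢpᵢ)/(Σwᵢ).
Σwᵢ = 764.
Σwᵢxᵢ = 80·7 + 30·7 + 350·8 + 4·4 + 300·0 = 3586.
Σwᵢyᵢ = 80·7 + 30·4 + 350·8 + 4·0 + 300·5 = 4980.
x* = 3586/764 = 4.69, y* = 4980/764 = 6.52.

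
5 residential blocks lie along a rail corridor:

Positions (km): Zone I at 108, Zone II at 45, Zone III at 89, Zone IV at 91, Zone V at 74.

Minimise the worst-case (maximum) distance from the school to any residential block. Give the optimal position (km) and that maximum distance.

The 1-center on a line is the midpoint of the two extreme points: leftmost at 45, rightmost at 108.
Optimal location = (45 + 108)/2 = 76.5; maximum distance = (108 − 45)/2 = 31.5.

location 76.5, max distance 31.5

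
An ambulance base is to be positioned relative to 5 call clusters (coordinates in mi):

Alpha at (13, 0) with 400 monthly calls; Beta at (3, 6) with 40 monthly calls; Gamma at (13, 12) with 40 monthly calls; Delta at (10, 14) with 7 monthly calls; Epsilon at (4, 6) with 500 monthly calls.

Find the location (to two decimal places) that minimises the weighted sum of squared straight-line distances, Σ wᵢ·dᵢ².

(8.01, 3.87)

The minimiser of Σwᵢ‖p−pᵢ‖² is the weighted centroid p* = (Σwᵢpᵢ)/(Σwᵢ).
Σwᵢ = 987.
Σwᵢxᵢ = 400·13 + 40·3 + 40·13 + 7·10 + 500·4 = 7910.
Σwᵢyᵢ = 400·0 + 40·6 + 40·12 + 7·14 + 500·6 = 3818.
x* = 7910/987 = 8.01, y* = 3818/987 = 3.87.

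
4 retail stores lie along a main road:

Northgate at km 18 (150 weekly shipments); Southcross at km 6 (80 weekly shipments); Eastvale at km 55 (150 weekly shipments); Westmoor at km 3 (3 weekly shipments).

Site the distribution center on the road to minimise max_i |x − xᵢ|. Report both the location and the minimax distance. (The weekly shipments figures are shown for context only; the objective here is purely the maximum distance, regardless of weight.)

location 29, max distance 26

The 1-center on a line is the midpoint of the two extreme points: leftmost at 3, rightmost at 55.
Optimal location = (3 + 55)/2 = 29; maximum distance = (55 − 3)/2 = 26.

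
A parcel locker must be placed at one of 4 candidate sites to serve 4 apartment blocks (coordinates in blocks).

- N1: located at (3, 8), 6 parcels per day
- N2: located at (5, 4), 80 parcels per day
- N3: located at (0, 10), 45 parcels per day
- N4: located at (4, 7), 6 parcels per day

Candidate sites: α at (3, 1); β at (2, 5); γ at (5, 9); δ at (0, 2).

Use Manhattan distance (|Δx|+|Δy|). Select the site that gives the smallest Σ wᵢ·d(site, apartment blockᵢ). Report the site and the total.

Total weighted distance at each candidate:
  α (3, 1): total = 1024
  β (2, 5): total = 683
  γ (5, 9): total = 706
  δ (0, 2): total = 1028
Minimum is at β with total 683 blocks.

β, total 683 blocks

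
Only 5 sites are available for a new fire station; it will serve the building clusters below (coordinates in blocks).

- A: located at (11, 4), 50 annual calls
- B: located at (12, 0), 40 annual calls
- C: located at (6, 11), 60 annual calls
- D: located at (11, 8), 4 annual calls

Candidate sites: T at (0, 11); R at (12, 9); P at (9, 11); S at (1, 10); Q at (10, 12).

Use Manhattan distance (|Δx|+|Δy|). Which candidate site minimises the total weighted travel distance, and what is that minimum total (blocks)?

R, total 1148 blocks

Total weighted distance at each candidate:
  T (0, 11): total = 2236
  R (12, 9): total = 1148
  P (9, 11): total = 1210
  S (1, 10): total = 2048
  Q (10, 12): total = 1330
Minimum is at R with total 1148 blocks.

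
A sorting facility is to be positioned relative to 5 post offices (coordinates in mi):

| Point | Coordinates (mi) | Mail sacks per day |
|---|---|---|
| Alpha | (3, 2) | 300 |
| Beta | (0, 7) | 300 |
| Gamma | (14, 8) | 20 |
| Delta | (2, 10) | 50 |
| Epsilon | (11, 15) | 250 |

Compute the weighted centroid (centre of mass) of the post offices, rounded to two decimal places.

(4.38, 7.73)

The minimiser of Σwᵢ‖p−pᵢ‖² is the weighted centroid p* = (Σwᵢpᵢ)/(Σwᵢ).
Σwᵢ = 920.
Σwᵢxᵢ = 300·3 + 300·0 + 20·14 + 50·2 + 250·11 = 4030.
Σwᵢyᵢ = 300·2 + 300·7 + 20·8 + 50·10 + 250·15 = 7110.
x* = 4030/920 = 4.38, y* = 7110/920 = 7.73.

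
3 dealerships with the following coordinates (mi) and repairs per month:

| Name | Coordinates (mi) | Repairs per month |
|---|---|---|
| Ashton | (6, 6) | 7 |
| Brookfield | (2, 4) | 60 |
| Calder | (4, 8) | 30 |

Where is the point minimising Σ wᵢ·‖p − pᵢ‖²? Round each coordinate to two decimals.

(2.91, 5.38)

The minimiser of Σwᵢ‖p−pᵢ‖² is the weighted centroid p* = (Σwᵢpᵢ)/(Σwᵢ).
Σwᵢ = 97.
Σwᵢxᵢ = 7·6 + 60·2 + 30·4 = 282.
Σwᵢyᵢ = 7·6 + 60·4 + 30·8 = 522.
x* = 282/97 = 2.91, y* = 522/97 = 5.38.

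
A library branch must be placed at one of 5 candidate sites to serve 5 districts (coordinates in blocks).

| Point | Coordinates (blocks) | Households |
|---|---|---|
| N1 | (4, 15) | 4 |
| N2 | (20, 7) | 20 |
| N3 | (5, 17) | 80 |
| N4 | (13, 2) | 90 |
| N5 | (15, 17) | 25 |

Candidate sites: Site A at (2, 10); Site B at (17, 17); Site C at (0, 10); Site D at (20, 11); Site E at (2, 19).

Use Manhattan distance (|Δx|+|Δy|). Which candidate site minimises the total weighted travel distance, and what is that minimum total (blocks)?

Total weighted distance at each candidate:
  Site A (2, 10): total = 3458
  Site B (17, 17): total = 3040
  Site C (0, 10): total = 3896
  Site D (20, 11): total = 3555
  Site E (2, 19): total = 3919
Minimum is at Site B with total 3040 blocks.

Site B, total 3040 blocks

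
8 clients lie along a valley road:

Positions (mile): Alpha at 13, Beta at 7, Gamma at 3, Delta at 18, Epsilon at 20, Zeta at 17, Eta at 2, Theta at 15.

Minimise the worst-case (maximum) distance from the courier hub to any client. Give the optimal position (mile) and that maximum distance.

The 1-center on a line is the midpoint of the two extreme points: leftmost at 2, rightmost at 20.
Optimal location = (2 + 20)/2 = 11; maximum distance = (20 − 2)/2 = 9.

location 11, max distance 9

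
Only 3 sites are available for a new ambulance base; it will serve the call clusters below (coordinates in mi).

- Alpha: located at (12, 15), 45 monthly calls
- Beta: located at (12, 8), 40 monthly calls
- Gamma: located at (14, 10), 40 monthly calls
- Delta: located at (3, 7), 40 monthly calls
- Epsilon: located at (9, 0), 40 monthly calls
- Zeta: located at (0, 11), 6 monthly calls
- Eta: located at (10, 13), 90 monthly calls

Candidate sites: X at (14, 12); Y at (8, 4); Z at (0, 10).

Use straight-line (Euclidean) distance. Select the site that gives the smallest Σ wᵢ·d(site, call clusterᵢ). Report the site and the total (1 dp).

Total weighted distance at each candidate:
  X (14, 12): total = 1879.8
  Y (8, 4): total = 2384.1
  Z (0, 10): total = 3285.1
Minimum is at X with total 1879.8 mi.

X, total 1879.8 mi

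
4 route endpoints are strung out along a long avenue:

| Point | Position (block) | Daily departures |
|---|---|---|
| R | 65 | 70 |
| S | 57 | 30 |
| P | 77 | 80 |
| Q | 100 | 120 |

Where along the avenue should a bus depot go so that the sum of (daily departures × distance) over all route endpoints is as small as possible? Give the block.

x = 77

For a sum of weighted absolute distances on a line, the optimum is the weighted median (not the mean). Total weight W = 300; half-weight = 150.
Sort by position and accumulate weight:
  block 57 (S, w=30) → cum 30
  block 65 (R, w=70) → cum 100
  block 77 (P, w=80) → cum 180  ≥ 150 → median here
  block 100 (Q, w=120) → cum 300
Optimal location: block 77.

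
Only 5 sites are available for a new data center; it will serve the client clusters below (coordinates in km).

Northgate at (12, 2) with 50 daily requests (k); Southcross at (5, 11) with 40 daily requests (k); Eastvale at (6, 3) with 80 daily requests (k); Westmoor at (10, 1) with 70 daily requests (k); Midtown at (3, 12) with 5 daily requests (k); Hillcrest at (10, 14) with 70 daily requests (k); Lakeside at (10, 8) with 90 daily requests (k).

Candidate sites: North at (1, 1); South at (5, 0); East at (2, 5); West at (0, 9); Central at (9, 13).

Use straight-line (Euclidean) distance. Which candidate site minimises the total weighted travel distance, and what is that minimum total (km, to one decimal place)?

Central, total 3015.4 km

Total weighted distance at each candidate:
  North (1, 1): total = 4232.8
  South (5, 0): total = 3364.4
  East (2, 5): total = 3421.4
  West (0, 9): total = 4193.6
  Central (9, 13): total = 3015.4
Minimum is at Central with total 3015.4 km.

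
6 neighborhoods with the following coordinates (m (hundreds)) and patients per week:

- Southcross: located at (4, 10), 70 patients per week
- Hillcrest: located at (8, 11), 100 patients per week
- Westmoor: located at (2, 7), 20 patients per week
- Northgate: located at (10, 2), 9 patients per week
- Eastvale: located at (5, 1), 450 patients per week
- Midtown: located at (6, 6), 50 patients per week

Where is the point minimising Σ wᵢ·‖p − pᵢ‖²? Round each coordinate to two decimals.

The minimiser of Σwᵢ‖p−pᵢ‖² is the weighted centroid p* = (Σwᵢpᵢ)/(Σwᵢ).
Σwᵢ = 699.
Σwᵢxᵢ = 70·4 + 100·8 + 20·2 + 9·10 + 450·5 + 50·6 = 3760.
Σwᵢyᵢ = 70·10 + 100·11 + 20·7 + 9·2 + 450·1 + 50·6 = 2708.
x* = 3760/699 = 5.38, y* = 2708/699 = 3.87.

(5.38, 3.87)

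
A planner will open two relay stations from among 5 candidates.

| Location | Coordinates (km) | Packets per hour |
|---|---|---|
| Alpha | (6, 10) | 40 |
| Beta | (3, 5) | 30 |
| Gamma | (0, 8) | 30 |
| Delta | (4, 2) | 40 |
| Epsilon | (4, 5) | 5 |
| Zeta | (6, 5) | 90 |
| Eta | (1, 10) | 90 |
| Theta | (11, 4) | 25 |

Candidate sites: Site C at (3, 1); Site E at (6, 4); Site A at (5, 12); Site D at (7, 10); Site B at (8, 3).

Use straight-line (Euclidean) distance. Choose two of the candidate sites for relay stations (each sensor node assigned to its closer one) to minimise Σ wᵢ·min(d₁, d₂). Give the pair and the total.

Evaluate every pair (each demand assigned to the nearer of the two):
  {Site E, Site A}: total = 1118.2
  {Site E, Site D}: total = 1230.5
  {Site A, Site B}: total = 1366.5
  {Site D, Site B}: total = 1480.9
  {Site C, Site E}: total = 1536.9
  {Site C, Site A}: total = 1544.8
  {Site E, Site B}: total = 1547.5
  {Site C, Site D}: total = 1625.9
  {Site A, Site D}: total = 1836.8
  {Site C, Site B}: total = 1880.2
Best pair: {Site E, Site A} with total 1118.2.

{Site E, Site A}, total 1118.2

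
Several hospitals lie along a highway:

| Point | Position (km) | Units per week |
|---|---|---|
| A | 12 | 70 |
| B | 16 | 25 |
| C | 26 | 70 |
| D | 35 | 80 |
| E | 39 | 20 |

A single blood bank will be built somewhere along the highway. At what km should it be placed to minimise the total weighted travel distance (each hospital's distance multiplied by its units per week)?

For a sum of weighted absolute distances on a line, the optimum is the weighted median (not the mean). Total weight W = 265; half-weight = 132.5.
Sort by position and accumulate weight:
  km 12 (A, w=70) → cum 70
  km 16 (B, w=25) → cum 95
  km 26 (C, w=70) → cum 165  ≥ 132.5 → median here
  km 35 (D, w=80) → cum 245
  km 39 (E, w=20) → cum 265
Optimal location: km 26.

x = 26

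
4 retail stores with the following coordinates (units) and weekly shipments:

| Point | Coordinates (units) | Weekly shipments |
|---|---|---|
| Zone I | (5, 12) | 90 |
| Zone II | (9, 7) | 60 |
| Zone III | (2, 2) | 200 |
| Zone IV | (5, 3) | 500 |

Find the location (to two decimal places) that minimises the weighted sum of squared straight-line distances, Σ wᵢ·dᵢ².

The minimiser of Σwᵢ‖p−pᵢ‖² is the weighted centroid p* = (Σwᵢpᵢ)/(Σwᵢ).
Σwᵢ = 850.
Σwᵢxᵢ = 90·5 + 60·9 + 200·2 + 500·5 = 3890.
Σwᵢyᵢ = 90·12 + 60·7 + 200·2 + 500·3 = 3400.
x* = 3890/850 = 4.58, y* = 3400/850 = 4.00.

(4.58, 4.00)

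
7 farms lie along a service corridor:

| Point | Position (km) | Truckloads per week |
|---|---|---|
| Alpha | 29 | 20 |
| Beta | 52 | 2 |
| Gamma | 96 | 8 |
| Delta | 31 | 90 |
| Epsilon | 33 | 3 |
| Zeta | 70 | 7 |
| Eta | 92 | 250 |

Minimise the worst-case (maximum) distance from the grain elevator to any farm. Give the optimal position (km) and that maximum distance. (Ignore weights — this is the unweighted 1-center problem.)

The 1-center on a line is the midpoint of the two extreme points: leftmost at 29, rightmost at 96.
Optimal location = (29 + 96)/2 = 62.5; maximum distance = (96 − 29)/2 = 33.5.

location 62.5, max distance 33.5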